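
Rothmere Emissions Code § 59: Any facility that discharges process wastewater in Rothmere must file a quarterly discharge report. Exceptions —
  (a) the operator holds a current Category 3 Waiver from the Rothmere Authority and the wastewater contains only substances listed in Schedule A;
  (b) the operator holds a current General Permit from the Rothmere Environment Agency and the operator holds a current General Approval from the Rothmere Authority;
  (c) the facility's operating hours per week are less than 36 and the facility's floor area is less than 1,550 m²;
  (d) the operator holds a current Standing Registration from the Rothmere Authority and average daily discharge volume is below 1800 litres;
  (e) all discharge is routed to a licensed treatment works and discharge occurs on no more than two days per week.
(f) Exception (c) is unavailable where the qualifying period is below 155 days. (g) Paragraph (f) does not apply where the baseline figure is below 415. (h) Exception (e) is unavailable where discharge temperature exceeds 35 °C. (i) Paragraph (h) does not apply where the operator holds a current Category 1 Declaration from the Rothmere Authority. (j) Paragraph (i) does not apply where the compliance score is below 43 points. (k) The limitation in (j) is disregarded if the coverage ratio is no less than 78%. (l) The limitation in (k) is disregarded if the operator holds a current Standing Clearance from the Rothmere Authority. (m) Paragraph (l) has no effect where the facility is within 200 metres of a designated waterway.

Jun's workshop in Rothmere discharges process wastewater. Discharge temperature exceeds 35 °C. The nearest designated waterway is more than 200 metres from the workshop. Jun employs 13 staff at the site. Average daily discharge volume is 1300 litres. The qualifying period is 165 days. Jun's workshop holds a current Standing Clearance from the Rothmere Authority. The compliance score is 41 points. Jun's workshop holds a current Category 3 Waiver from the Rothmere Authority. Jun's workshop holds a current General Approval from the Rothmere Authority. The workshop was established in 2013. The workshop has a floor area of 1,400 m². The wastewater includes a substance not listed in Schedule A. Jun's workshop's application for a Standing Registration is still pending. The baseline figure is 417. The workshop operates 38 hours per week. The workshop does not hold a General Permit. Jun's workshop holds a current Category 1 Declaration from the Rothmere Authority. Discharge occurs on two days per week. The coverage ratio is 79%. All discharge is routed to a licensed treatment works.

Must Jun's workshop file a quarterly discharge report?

Yes — Jun's workshop must file a quarterly discharge report.

Exception (a) does not apply: the wastewater includes a non-Schedule-A substance.
Exception (b) does not apply: no General Permit is held.
Exception (c) requires that the facility's operating hours per week are less than 36; but the facility's operating hours per week are 38, not less than 36, so (c) is unavailable.
Exception (d) fails — there is no Standing Registration in force.
Exception (e)'s conditions are all satisfied: discharge is routed to a licensed treatment works; discharge occurs on no more than two days per week. Turning to paragraphs (h)–(m): (h) applies — discharge temperature exceeds 35 °C. (i) would limit (h) — a current Category 1 Declaration is held — but (j) sets (i) aside: (j) operates against (i): the compliance score is 41 points, below the 43 points limit. (k) would limit (j) — the coverage ratio is 79%, meeting the 78% threshold — but (l) sets (k) aside: (l) applies — a current Standing Clearance is held. (m), which would lift (l), is not triggered — the workshop is more than 200 m from any designated waterway. (e) is therefore removed.
Every exception is unavailable, so the rule governs.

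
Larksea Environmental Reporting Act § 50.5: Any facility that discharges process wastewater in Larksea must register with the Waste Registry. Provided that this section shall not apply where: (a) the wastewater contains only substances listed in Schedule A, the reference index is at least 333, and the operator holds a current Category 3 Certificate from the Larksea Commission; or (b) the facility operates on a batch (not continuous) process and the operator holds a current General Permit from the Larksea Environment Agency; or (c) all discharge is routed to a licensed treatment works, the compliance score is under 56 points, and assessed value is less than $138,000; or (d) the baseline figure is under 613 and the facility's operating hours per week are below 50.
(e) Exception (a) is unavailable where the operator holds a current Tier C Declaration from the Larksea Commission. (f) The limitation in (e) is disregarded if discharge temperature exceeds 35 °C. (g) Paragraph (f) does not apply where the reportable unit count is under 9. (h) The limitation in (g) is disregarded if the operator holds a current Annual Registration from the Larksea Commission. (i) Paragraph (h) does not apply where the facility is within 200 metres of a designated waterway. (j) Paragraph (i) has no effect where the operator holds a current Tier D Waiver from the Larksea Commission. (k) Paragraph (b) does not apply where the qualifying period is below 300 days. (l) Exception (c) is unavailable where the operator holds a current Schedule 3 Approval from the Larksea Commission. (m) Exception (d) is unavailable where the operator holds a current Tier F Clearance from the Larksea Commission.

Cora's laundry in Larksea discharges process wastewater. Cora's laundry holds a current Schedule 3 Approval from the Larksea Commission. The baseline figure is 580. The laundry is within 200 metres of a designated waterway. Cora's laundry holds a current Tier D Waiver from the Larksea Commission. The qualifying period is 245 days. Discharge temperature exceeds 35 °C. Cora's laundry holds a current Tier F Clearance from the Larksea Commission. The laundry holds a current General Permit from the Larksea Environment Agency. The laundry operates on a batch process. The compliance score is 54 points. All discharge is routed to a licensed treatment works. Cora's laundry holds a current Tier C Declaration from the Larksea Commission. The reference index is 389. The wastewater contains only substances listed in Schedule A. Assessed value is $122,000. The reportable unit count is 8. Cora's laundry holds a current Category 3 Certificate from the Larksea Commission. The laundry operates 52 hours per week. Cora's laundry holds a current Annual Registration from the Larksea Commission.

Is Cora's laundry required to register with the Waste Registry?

No — exception (a) applies; Cora's laundry is not required to register with the Waste Registry.

Exception (a): the wastewater is Schedule-A-only; the reference index is 389, meeting the 333 threshold; a current Category 3 Certificate is held — every condition holds. Under paragraphs (e)–(j): (e) would limit (a) — a current Tier C Declaration is held — but (f) sets (e) aside: (f) operates against (e): discharge temperature exceeds 35 °C. (g) applies (the reportable unit count is 8, under the 9 limit), but yields to (h): (h) operates — a current Annual Registration is held. (i) would limit (h) — the laundry is within 200 m of a designated waterway — but (j) sets (i) aside: (j) operates against (i): a current Tier D Waiver is held. So (a) applies.
Exception (b)'s conditions are all satisfied: the facility operates on a batch process; a current General Permit is held. However, paragraph (k) must be considered: (k) applies — the qualifying period is 245 days, below the 300 days limit. So (b) is unavailable.
All of (c)'s requirements are met (discharge is routed to a licensed treatment works; the compliance score is 54 points, under the 56 points limit; assessed value is $122,000, less than the $138,000 limit). But applying paragraph (l): (l) is engaged — a current Schedule 3 Approval is held. Exception (c) does not apply.
Exception (d) requires that the facility's operating hours per week are below 50; but the facility's operating hours per week are 52, not below 50, so (d) is unavailable.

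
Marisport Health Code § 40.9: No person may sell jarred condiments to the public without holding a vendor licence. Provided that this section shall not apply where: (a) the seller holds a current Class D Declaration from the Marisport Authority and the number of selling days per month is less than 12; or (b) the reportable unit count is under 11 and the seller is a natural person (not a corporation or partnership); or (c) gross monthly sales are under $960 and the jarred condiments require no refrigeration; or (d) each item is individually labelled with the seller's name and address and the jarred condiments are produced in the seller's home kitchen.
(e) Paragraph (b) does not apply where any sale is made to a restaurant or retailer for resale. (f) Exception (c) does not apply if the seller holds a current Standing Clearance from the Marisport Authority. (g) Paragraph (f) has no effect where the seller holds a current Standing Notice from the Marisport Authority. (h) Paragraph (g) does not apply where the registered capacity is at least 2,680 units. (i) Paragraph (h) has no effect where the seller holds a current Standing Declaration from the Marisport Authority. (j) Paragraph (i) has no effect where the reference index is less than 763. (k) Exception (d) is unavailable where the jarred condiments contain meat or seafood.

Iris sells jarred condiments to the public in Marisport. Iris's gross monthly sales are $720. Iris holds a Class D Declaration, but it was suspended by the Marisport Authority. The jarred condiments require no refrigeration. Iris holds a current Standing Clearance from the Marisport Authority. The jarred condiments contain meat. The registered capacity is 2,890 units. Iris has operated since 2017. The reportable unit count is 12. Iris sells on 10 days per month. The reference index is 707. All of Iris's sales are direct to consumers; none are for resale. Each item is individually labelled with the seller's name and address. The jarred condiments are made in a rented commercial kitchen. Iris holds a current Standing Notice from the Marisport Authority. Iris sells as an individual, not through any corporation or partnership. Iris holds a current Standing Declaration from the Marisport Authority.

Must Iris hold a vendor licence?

Exception (a) requires that the seller holds a current Class D Declaration from the Marisport Authority; but there is no Class D Declaration in force, so (a) is unavailable.
Exception (b) does not apply: the reportable unit count is 12, not under 11.
Exception (c)'s conditions are all satisfied: gross monthly sales are $720, under the $960 limit; the jarred condiments are shelf-stable. However, paragraphs (f)–(j) must be considered: (f) applies — a current Standing Clearance is held. (g) is triggered (a current Standing Notice is held), but is overridden by (h): (h) operates against (g): the registered capacity is 2,890 units, meeting the 2,680 units threshold. (i) is triggered (a current Standing Declaration is held), but is set aside by (j): (j) is triggered — the reference index is 707, less than the 763 limit. Exception (c) does not apply.
Exception (d) requires that the jarred condiments are produced in the seller's home kitchen; but the jarred condiments are made in a commercial kitchen, not a home kitchen, so (d) is unavailable.
No exception displaces § 40.9.

Yes — Iris must hold a vendor licence.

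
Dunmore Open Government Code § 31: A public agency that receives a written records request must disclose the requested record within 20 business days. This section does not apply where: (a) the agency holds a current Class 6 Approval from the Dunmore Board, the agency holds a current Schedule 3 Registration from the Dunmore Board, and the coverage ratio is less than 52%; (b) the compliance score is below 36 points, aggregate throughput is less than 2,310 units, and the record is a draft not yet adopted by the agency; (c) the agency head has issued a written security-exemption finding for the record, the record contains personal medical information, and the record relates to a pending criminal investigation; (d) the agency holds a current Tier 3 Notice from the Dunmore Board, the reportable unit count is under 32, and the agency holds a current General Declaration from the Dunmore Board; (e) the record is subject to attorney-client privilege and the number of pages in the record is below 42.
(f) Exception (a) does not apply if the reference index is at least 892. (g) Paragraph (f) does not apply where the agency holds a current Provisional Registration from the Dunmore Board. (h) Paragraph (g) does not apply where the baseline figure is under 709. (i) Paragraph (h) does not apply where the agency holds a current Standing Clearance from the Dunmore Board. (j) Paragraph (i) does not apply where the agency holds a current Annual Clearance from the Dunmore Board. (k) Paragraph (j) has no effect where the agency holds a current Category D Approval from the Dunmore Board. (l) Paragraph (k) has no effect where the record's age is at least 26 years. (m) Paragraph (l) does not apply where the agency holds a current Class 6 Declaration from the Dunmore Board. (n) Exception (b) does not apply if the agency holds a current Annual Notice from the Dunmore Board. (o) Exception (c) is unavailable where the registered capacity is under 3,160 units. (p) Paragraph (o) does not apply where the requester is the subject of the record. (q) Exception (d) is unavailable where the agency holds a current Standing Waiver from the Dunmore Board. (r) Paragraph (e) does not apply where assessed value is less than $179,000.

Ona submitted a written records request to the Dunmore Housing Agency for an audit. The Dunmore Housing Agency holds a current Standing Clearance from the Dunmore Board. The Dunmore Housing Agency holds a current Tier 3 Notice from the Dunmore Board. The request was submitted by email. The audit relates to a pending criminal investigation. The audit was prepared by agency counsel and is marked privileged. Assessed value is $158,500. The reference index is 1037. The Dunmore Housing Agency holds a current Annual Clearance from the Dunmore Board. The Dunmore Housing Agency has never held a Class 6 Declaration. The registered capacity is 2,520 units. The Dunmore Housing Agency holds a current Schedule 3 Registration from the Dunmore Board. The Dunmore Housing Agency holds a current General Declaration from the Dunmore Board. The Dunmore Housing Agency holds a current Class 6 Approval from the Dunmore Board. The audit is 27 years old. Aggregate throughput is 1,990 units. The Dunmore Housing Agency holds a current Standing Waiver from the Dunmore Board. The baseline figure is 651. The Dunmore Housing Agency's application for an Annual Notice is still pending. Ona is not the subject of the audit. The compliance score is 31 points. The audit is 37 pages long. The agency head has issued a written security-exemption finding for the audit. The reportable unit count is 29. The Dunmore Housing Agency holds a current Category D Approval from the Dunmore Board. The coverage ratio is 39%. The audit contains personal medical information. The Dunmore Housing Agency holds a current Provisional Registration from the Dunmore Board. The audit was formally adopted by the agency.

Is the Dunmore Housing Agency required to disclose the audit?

Exception (a)'s conditions are all satisfied: a current Class 6 Approval is held; a current Schedule 3 Registration is held; the coverage ratio is 39%, less than the 52% limit. But applying paragraphs (f)–(m): (f) operates against (a): the reference index is 1,037, meeting the 892 threshold. (g) would limit (f) — a current Provisional Registration is held — but (h) sets (g) aside: (h) is triggered — the baseline figure is 651, under the 709 limit. (i) would limit (h) — a current Standing Clearance is held — but (j) sets (i) aside: (j) operates against (i): a current Annual Clearance is held. (k) is engaged (a current Category D Approval is held), but is displaced by (l): (l) operates against (k): the record's age is 27 years, meeting the 26 years threshold. (m), which would lift (l), is not engaged — there is no Class 6 Declaration in force. So (a) is unavailable.
Exception (b) requires that the record is a draft not yet adopted by the agency; but the audit has been formally adopted, so (b) is unavailable.
All of (c)'s requirements are met (a written security-exemption finding has been issued; the audit contains personal medical information; the audit relates to a pending investigation). Turning to paragraphs (o)–(p): (o) operates against (c): the registered capacity is 2,520 units, under the 3,160 units limit. (p) is not triggered (Ona is not the subject of the audit), so (o) stands. Exception (c) does not apply.
Exception (d)'s conditions are all satisfied: a current Tier 3 Notice is held; the reportable unit count is 29, under the 32 limit; a current General Declaration is held. But applying paragraph (q): (q) applies — a current Standing Waiver is held. So (d) is unavailable.
Exception (e): the audit is privileged; the number of pages in the record is 37, below the 42 limit — every condition holds. But applying paragraph (r): (r) operates against (e): assessed value is $158,500, less than the $179,000 limit. So (e) is unavailable.
No exception is made out. the Dunmore Housing Agency falls within the general rule.

Yes — the Dunmore Housing Agency must disclose the audit.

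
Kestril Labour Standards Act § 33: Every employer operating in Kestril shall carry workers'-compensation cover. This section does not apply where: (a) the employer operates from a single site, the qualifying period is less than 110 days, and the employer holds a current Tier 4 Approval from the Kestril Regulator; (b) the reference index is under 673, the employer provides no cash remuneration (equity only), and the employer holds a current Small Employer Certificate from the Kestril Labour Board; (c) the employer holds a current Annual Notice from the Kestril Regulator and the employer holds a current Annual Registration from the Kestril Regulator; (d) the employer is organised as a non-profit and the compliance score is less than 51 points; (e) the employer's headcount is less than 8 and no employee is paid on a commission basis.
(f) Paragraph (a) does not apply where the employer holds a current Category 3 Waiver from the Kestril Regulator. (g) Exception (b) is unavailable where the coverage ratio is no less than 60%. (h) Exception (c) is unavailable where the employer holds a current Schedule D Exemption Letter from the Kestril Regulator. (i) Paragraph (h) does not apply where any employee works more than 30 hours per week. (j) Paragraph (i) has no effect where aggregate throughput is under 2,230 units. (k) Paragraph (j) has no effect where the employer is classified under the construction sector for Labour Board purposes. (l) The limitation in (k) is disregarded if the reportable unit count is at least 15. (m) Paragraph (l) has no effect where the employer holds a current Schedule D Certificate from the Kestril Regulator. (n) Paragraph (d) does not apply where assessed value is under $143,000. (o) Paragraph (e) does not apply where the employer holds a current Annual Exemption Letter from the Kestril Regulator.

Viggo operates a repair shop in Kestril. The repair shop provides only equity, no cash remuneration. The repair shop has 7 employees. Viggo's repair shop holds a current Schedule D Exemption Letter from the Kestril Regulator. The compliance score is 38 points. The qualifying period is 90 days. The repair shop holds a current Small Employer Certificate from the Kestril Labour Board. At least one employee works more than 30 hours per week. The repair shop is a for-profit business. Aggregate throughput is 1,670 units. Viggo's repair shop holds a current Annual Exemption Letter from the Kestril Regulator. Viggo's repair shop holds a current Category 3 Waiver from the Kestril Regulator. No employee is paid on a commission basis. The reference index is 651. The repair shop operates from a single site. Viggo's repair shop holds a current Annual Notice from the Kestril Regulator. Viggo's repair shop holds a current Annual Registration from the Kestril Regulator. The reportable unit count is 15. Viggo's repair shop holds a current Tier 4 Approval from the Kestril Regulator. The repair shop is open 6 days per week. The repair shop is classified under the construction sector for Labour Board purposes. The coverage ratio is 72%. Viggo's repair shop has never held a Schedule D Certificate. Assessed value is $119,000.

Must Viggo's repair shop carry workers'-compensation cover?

Exception (a)'s conditions are all satisfied: the employer operates from a single site; the qualifying period is 90 days, less than the 110 days limit; a current Tier 4 Approval is held. But applying paragraph (f): (f) applies — a current Category 3 Waiver is held. Exception (a) does not apply.
Exception (b): the reference index is 651, under the 673 limit; remuneration is equity-only; a current Small Employer Certificate is held — every condition holds. Turning to paragraph (g): (g) operates — the coverage ratio is 72%, meeting the 60% threshold. (b) is therefore removed.
Exception (c): a current Annual Notice is held; a current Annual Registration is held — every condition holds. But applying paragraphs (h)–(m): (h) applies — a current Schedule D Exemption Letter is held. (i) applies (at least one employee exceeds 30 hours/week), but is itself disapplied by (j): (j) operates against (i): aggregate throughput is 1,670 units, under the 2,230 units limit. (k) is engaged (the repair shop is classified under the construction sector), but is set aside by (l): (l) operates against (k): the reportable unit count is 15, meeting the 15 threshold. (m) is not engaged (no current Schedule D Certificate is held), so (l) stands. Exception (c) does not apply.
Exception (d) does not apply: the employer is for-profit.
Exception (e)'s conditions are all satisfied: the employer's headcount is 7, less than the 8 limit; no employee is paid on commission. However, paragraph (o) must be considered: (o) operates against (e): a current Annual Exemption Letter is held. (e) is therefore removed.
Every exception is unavailable, so the rule governs.

Yes — Viggo's repair shop must carry workers'-compensation cover.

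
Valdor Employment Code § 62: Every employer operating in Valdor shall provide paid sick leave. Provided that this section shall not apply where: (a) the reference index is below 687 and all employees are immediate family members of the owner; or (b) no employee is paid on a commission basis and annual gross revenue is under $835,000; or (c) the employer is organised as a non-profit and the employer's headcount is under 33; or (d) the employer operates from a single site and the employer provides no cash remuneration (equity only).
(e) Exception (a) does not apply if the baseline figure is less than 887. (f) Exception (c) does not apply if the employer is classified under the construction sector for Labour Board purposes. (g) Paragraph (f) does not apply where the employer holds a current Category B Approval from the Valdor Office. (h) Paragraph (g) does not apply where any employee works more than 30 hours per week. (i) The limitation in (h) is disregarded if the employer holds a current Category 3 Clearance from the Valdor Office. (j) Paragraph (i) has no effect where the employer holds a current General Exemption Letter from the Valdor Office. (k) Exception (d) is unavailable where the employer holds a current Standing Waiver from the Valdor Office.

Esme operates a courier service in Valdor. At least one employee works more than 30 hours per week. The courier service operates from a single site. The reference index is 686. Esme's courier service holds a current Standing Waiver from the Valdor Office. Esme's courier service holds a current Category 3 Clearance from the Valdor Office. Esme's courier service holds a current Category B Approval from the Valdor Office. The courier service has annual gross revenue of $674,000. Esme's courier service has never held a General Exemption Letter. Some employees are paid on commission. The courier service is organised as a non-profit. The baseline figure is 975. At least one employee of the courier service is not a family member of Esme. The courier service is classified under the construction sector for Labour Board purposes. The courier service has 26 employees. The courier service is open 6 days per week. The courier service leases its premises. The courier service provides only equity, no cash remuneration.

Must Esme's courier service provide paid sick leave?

No — exception (c) applies; Esme's courier service is not required to provide paid sick leave.

Exception (a) fails — at least one employee is not a family member.
Exception (b) requires that no employee is paid on a commission basis; but some employees are paid on commission, so (b) is unavailable.
Exception (c)'s conditions are all satisfied: the employer is a non-profit; the employer's headcount is 26, under the 33 limit. Applying paragraphs (f)–(j): (f) would limit (c) — the courier service is classified under the construction sector — but (g) sets (f) aside: (g) is engaged — a current Category B Approval is held. (h) would limit (g) — at least one employee exceeds 30 hours/week — but (i) sets (h) aside: (i) operates against (h): a current Category 3 Clearance is held. (j) is not engaged (there is no General Exemption Letter in force), so (i) stands. Exception (c) stands.
Exception (d): the employer operates from a single site; remuneration is equity-only — every condition holds. Turning to paragraph (k): (k) is engaged — a current Standing Waiver is held. Exception (d) does not apply.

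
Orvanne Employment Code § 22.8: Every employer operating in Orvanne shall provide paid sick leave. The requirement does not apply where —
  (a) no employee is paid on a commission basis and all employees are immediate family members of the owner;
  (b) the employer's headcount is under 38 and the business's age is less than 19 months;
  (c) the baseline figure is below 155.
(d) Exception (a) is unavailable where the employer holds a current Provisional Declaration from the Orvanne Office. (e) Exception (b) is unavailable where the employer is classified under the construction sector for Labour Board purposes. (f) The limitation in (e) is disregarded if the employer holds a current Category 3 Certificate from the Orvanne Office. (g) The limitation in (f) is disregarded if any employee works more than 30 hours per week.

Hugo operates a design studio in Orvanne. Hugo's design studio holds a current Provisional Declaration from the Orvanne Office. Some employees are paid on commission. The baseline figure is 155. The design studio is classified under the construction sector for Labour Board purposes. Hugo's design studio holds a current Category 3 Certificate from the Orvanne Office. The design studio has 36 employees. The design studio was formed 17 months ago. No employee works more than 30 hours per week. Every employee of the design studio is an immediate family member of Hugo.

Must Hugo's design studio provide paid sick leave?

Exception (a) fails — some employees are paid on commission.
Exception (b): the employer's headcount is 36, under the 38 limit; the business's age is 17 months, less than the 19 months limit — every condition holds. Under paragraphs (e)–(g): (e) would limit (b) — the design studio is classified under the construction sector — but (f) sets (e) aside: (f) operates against (e): a current Category 3 Certificate is held. (g), which would lift (f), does not operate here — no employee exceeds 30 hours/week. So (b) applies.
Exception (c) requires that the baseline figure is below 155; but the baseline figure is 155, not below 155, so (c) is unavailable.

No — exception (b) applies; Hugo's design studio is not required to provide paid sick leave.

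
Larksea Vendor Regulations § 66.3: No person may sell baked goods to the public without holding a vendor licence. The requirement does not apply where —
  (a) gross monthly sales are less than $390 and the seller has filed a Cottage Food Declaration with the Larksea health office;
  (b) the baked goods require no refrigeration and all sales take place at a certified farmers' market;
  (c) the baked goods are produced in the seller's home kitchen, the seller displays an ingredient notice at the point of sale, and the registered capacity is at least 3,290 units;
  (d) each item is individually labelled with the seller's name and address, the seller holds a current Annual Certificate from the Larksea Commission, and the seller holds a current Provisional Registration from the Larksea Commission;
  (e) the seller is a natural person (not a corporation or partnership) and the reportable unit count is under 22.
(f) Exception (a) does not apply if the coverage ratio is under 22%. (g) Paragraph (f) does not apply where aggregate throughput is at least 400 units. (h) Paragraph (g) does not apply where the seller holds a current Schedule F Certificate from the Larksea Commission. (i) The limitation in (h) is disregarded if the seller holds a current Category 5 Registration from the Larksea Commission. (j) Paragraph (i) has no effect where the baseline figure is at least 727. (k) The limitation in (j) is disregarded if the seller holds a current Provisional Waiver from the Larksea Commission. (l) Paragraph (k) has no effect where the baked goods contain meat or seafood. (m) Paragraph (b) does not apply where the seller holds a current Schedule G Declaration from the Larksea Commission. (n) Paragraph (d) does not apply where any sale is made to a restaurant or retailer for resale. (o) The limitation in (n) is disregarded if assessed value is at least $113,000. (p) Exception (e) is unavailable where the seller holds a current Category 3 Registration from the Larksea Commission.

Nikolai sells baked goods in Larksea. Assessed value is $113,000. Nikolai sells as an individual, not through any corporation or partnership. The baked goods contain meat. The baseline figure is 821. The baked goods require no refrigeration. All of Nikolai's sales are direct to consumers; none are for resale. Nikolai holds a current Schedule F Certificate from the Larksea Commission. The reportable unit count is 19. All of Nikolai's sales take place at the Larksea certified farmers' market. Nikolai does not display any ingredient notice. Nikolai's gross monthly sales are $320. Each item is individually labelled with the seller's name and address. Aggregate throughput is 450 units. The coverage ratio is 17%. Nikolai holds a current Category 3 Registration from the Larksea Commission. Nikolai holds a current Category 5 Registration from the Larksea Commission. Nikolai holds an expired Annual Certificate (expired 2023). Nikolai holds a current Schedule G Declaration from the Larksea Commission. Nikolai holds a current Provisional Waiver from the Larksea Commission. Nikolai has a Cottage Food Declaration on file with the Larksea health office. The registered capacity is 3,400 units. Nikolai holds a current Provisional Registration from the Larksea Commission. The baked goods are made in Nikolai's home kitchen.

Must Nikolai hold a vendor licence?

Exception (a)'s conditions are all satisfied: gross monthly sales are $320, less than the $390 limit; a Cottage Food Declaration is on file. But applying paragraphs (f)–(l): (f) operates against (a): the coverage ratio is 17%, under the 22% limit. (g) operates (aggregate throughput is 450 units, meeting the 400 units threshold), but is overridden by (h): (h) is engaged — a current Schedule F Certificate is held. (i) operates (a current Category 5 Registration is held), but is displaced by (j): (j) operates against (i): the baseline figure is 821, meeting the 727 threshold. (k) would limit (j) — a current Provisional Waiver is held — but (l) sets (k) aside: (l) operates against (k): the baked goods contain meat. So (a) is unavailable.
Exception (b) is satisfied on its face — the baked goods are shelf-stable; all sales are at a certified farmers' market. Turning to paragraph (m): (m) operates — a current Schedule G Declaration is held. (b) is therefore removed.
Exception (c) requires that the seller displays an ingredient notice at the point of sale; but no ingredient notice is displayed, so (c) is unavailable.
Exception (d) requires that the seller holds a current Annual Certificate from the Larksea Commission; but there is no Annual Certificate in force, so (d) is unavailable.
All of (e)'s requirements are met (the seller is a natural person; the reportable unit count is 19, under the 22 limit). However, paragraph (p) must be considered: (p) operates against (e): a current Category 3 Registration is held. So (e) is unavailable.
None of the exceptions is available; § 66.3 applies in full.

Yes — Nikolai must hold a vendor licence.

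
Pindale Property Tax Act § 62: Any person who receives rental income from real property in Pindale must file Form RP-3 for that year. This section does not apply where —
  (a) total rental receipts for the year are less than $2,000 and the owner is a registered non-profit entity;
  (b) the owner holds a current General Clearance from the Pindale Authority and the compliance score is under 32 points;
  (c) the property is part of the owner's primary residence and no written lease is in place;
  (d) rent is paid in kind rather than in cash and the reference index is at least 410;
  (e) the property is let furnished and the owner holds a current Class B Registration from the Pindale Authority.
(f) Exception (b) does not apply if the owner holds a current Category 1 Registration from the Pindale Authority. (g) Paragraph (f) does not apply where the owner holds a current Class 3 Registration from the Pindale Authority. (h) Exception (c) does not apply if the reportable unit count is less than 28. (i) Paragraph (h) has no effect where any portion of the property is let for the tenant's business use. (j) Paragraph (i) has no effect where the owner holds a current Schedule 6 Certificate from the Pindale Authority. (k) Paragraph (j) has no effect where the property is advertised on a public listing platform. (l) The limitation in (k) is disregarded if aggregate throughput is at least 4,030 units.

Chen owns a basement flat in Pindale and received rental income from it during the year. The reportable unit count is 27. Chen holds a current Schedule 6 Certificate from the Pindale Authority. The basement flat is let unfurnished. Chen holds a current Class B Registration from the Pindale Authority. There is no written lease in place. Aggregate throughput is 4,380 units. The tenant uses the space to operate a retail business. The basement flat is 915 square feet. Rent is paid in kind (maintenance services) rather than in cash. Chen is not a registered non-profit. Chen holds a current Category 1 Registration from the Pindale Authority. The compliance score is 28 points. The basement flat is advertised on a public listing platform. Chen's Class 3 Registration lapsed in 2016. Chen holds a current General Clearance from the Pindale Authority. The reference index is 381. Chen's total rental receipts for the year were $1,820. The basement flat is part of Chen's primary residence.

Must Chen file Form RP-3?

Exception (a) requires that the owner is a registered non-profit entity; but Chen is not a registered non-profit, so (a) is unavailable.
Exception (b) is satisfied on its face — a current General Clearance is held; the compliance score is 28 points, under the 32 points limit. But applying paragraphs (f)–(g): (f) is engaged — a current Category 1 Registration is held. (g) is inapplicable (there is no Class 3 Registration in force), so (f) stands. Exception (b) does not apply.
Exception (c): the basement flat is part of the primary residence; there is no written lease — every condition holds. However, paragraphs (h)–(l) must be considered: (h) operates against (c): the reportable unit count is 27, less than the 28 limit. (i) would limit (h) — the space is let for business use — but (j) sets (i) aside: (j) operates against (i): a current Schedule 6 Certificate is held. (k) applies (the property is publicly advertised), but yields to (l): (l) operates against (k): aggregate throughput is 4,380 units, meeting the 4,030 units threshold. So (c) is unavailable.
Exception (d) fails — the reference index is 381, short of 410.
Exception (e) fails — the property is let unfurnished.
No exception displaces § 62.

Yes — Chen must file Form RP-3.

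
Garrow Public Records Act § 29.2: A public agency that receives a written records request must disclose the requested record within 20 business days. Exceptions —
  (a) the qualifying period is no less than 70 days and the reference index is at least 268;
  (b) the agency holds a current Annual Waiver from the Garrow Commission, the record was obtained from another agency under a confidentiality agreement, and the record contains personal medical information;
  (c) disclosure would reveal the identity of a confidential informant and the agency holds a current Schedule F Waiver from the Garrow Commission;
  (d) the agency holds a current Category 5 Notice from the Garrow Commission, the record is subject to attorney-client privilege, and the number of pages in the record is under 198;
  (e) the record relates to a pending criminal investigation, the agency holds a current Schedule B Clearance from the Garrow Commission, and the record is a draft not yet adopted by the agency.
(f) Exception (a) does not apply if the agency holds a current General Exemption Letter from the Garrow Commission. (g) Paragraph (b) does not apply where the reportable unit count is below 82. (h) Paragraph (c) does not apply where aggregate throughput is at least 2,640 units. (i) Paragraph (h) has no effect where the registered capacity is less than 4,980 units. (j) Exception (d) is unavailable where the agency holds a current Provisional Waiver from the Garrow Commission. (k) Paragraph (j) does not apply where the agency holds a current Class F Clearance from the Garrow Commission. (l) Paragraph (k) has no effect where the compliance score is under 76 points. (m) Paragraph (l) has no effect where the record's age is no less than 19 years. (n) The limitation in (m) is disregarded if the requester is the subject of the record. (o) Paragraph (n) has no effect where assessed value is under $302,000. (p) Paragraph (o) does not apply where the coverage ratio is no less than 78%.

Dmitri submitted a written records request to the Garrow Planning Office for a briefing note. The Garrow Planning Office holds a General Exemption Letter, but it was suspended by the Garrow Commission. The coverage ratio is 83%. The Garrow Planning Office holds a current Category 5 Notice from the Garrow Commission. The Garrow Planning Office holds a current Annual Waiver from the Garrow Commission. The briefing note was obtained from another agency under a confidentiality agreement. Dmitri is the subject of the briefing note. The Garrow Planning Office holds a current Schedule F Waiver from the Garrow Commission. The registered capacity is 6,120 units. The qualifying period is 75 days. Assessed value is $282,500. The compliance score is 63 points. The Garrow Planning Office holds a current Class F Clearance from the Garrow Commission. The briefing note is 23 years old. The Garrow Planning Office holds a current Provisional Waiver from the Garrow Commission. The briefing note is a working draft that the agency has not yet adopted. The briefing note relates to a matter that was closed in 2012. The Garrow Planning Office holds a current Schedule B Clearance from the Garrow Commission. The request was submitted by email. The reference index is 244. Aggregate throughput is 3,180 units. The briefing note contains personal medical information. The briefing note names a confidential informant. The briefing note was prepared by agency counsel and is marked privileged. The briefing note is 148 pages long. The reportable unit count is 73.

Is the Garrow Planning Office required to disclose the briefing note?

Yes — the Garrow Planning Office must disclose the briefing note.

Exception (a) requires that the reference index is at least 268; but the reference index is 244, short of 268, so (a) is unavailable.
Exception (b) is satisfied on its face — a current Annual Waiver is held; the briefing note was obtained under a confidentiality agreement; the briefing note contains personal medical information. But: (g) is engaged — the reportable unit count is 73, below the 82 limit. Exception (b) does not apply.
Exception (c)'s conditions are all satisfied: the briefing note names a confidential informant; a current Schedule F Waiver is held. But: (h) operates — aggregate throughput is 3,180 units, meeting the 2,640 units threshold. (i) is not triggered (the registered capacity is 6,120 units, not less than 4,980 units), so (h) stands. So (c) is unavailable.
Exception (d) is satisfied on its face — a current Category 5 Notice is held; the briefing note is privileged; the number of pages in the record is 148, under the 198 limit. However, paragraphs (j)–(p) must be considered: (j) is engaged — a current Provisional Waiver is held. (k) operates (a current Class F Clearance is held), but yields to (l): (l) operates against (k): the compliance score is 63 points, under the 76 points limit. (m) would limit (l) — the record's age is 23 years, meeting the 19 years threshold — but (n) sets (m) aside: (n) operates against (m): Dmitri is the subject of the briefing note. (o) operates (assessed value is $282,500, under the $302,000 limit), but yields to (p): (p) is engaged — the coverage ratio is 83%, meeting the 78% threshold. (d) is therefore removed.
Exception (e) fails — the briefing note relates to a closed matter.
No exception displaces § 29.2.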